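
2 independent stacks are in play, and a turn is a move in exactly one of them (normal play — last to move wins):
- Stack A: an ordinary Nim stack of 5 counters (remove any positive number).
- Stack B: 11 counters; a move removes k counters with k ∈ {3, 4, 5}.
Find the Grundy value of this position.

Stack A is a plain Nim stack of size 5, so its Grundy value is 5.
Build the Grundy sequence for stack B with g(k) = mex{g(k−s) : s ∈ {3, 4, 5}, s ≤ k}:
g(0) = mex{} = 0
g(1) = mex{} = 0
g(2) = mex{} = 0
g(3) = mex{0} = 1
g(4) = mex{0} = 1
g(5) = mex{0} = 1
g(6) = mex{0,1} = 2
g(7) = mex{0,1} = 2
g(8) = mex{1} = 0
g(9) = mex{1,2} = 0
g(10) = mex{1,2} = 0
g(11) = mex{0,2} = 1
So g(11) = 1.
The value of a disjunctive sum is the nim-sum of the parts.
Combined value = 5 ⊕ 1 = 4.

4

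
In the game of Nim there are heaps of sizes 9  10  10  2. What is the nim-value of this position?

11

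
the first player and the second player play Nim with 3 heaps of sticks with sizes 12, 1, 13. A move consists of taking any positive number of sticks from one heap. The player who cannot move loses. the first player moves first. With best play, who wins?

Nim-sum: 12 ^ 1 ^ 13 = 0.
The nim-sum is 0, so this is a P-position: the player to move is in a losing position under optimal play; the first player is about to move from it and so loses — the second player wins.

the second player wins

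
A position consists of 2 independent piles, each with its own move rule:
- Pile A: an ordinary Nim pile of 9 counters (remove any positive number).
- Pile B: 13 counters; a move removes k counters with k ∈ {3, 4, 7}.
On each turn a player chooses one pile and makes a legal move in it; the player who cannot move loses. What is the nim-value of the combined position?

8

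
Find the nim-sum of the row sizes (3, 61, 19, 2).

Compute the nim-sum pairwise:
3 XOR 61 = 62
62 XOR 19 = 45
45 XOR 2 = 47

47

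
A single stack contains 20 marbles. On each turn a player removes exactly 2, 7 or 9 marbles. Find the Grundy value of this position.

0

Grundy values for subtraction set {2, 7, 9}:
k:     0  1  2  3  4  5  6  7  8  9 10 11 12 13 14 15 16 17 18 19 20
g(k):  0  0  1  1  0  0  1  1  2  2  3  3  2  2  3  0  0  1  1  0  0
So g(20) = 0.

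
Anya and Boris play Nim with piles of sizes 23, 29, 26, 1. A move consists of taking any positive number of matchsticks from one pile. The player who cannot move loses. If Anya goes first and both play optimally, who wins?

Write each in binary and XOR column by column:
  10111  (23)
  11101  (29)
  11010  (26)
  00001  (1)
  -----
  10001  (17)
The nim-sum is 17 ≠ 0, so this is an N-position: the player to move can win; Anya has a winning move.

Anya wins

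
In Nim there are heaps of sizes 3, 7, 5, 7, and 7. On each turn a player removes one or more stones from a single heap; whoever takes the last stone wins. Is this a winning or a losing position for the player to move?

Winning position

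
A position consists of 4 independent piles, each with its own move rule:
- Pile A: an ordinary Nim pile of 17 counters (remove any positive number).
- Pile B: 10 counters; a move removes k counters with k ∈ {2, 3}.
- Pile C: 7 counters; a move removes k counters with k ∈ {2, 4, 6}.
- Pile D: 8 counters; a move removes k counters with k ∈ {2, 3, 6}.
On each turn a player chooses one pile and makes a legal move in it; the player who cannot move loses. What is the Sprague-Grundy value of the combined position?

16

Pile A is a plain Nim pile of size 17, so its Grundy value is 17.
Grundy values for pile B (subtraction set {2, 3}):
g(0) = mex{} = 0
g(1) = mex{} = 0
g(2) = mex{0} = 1
g(3) = mex{0} = 1
g(4) = mex{0,1} = 2
g(5) = mex{1} = 0
g(6) = mex{1,2} = 0
g(7) = mex{0,2} = 1
g(8) = mex{0} = 1
g(9) = mex{0,1} = 2
g(10) = mex{1} = 0
So g(10) = 0.
Grundy values for pile C (subtraction set {2, 4, 6}):
k:     0  1  2  3  4  5  6  7
g(k):  0  0  1  1  2  2  3  3
So g(7) = 3.
Grundy values for pile D (subtraction set {2, 3, 6}):
k:     0  1  2  3  4  5  6  7  8
g(k):  0  0  1  1  2  0  3  1  2
So g(8) = 2.
By the Sprague-Grundy theorem, the Grundy value of a sum of independent games is the XOR of the component values.
Combined value = 17 XOR 0 XOR 3 XOR 2 = 16.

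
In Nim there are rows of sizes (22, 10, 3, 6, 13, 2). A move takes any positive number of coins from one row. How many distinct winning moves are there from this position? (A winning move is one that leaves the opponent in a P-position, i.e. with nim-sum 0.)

Bitwise XOR of the heap sizes:
  10110  (22)
  01010  (10)
  00011  (3)
  00110  (6)
  01101  (13)
  00010  (2)
  -----
  10110  (22)
The overall nim-sum is X = 22. A row of size p has a winning move iff p XOR X < p (reduce it to p XOR X).
  22: 22 XOR 22 = 0 < 22 — winning move (to 0).
  10: 10 XOR 22 = 28 ≥ 10 — no move.
  3: 3 XOR 22 = 21 ≥ 3 — no move.
  6: 6 XOR 22 = 16 ≥ 6 — no move.
  13: 13 XOR 22 = 27 ≥ 13 — no move.
  2: 2 XOR 22 = 20 ≥ 2 — no move.
That gives 1 winning move.

1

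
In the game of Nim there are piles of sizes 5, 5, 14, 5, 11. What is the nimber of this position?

Compute the nim-sum pairwise:
5 XOR 5 = 0
0 XOR 14 = 14
14 XOR 5 = 11
11 XOR 11 = 0

0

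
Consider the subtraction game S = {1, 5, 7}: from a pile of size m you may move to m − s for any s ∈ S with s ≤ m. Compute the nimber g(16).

0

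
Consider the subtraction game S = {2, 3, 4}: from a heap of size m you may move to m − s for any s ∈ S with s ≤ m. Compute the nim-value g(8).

Build the Grundy sequence with g(k) = mex{g(k−s) : s ∈ {2, 3, 4}, s ≤ k}:
k:     0  1  2  3  4  5  6  7  8
g(k):  0  0  1  1  2  2  0  0  1
So g(8) = 1.

1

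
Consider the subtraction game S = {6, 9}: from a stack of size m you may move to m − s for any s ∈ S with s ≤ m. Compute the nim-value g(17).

0

Build the Grundy sequence with g(k) = mex{g(k−s) : s ∈ {6, 9}, s ≤ k}:
k:     0  1  2  3  4  5  6  7  8  9 10 11 12 13 14 15 16 17
g(k):  0  0  0  0  0  0  1  1  1  1  1  1  2  2  2  0  0  0
So g(17) = 0.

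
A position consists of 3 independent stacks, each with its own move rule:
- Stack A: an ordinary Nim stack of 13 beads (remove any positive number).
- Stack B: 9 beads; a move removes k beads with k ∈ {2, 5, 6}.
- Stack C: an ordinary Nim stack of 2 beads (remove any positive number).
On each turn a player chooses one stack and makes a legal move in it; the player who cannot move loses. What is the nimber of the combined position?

Stack A is a plain Nim stack of size 13, so its Grundy value is 13.
Build the Grundy sequence for stack B with g(k) = mex{g(k−s) : s ∈ {2, 5, 6}, s ≤ k}:
g(0) = mex{} = 0
g(1) = mex{} = 0
g(2) = mex{0} = 1
g(3) = mex{0} = 1
g(4) = mex{1} = 0
g(5) = mex{0,1} = 2
g(6) = mex{0} = 1
g(7) = mex{0,1,2} = 3
g(8) = mex{1} = 0
g(9) = mex{0,1,3} = 2
So g(9) = 2.
Stack C is a plain Nim stack of size 2, so its Grundy value is 2.
By the Sprague-Grundy theorem, the Grundy value of a sum of independent games is the XOR of the component values.
Combined value = 13 ⊕ 2 ⊕ 2 = 13.

13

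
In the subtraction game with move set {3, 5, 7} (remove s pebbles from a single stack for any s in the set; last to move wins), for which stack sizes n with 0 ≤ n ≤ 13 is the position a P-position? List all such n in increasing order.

Build the Grundy sequence with g(k) = mex{g(k−s) : s ∈ {3, 5, 7}, s ≤ k}:
k:     0  1  2  3  4  5  6  7  8  9 10 11 12 13
g(k):  0  0  0  1  1  1  2  2  2  3  0  0  0  1
The P-positions (g = 0) in 0..13 are 0, 1, 2, 10, 11, 12.

0, 1, 2, 10, 11, 12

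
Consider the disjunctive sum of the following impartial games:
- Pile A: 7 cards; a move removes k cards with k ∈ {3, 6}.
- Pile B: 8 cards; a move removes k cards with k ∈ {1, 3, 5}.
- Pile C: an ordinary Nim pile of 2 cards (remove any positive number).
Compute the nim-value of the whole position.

For pile A, compute g(0), g(1), … with moves {3, 6}:
k:     0  1  2  3  4  5  6  7
g(k):  0  0  0  1  1  1  2  2
So g(7) = 2.
Grundy values for pile B (subtraction set {1, 3, 5}):
k:     0  1  2  3  4  5  6  7  8
g(k):  0  1  0  1  0  1  0  1  0
So g(8) = 0.
Pile C is a plain Nim pile of size 2, so its Grundy value is 2.
By the Sprague-Grundy theorem, the Grundy value of a sum of independent games is the XOR of the component values.
Combined value = 2 ⊕ 0 ⊕ 2 = 0.

0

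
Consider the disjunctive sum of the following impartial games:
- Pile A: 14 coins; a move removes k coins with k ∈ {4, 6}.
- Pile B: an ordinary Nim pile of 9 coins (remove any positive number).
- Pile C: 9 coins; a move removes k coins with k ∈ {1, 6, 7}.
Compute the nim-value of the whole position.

11

For pile A, compute g(0), g(1), … with moves {4, 6}:
k:     0  1  2  3  4  5  6  7  8  9 10 11 12 13 14
g(k):  0  0  0  0  1  1  1  1  2  2  0  0  0  0  1
So g(14) = 1.
Pile B is a plain Nim pile of size 9, so its Grundy value is 9.
Build the Grundy sequence for pile C with g(k) = mex{g(k−s) : s ∈ {1, 6, 7}, s ≤ k}:
g(0) = mex{} = 0
g(1) = mex{0} = 1
g(2) = mex{1} = 0
g(3) = mex{0} = 1
g(4) = mex{1} = 0
g(5) = mex{0} = 1
g(6) = mex{0,1} = 2
g(7) = mex{0,1,2} = 3
g(8) = mex{0,1,3} = 2
g(9) = mex{0,1,2} = 3
So g(9) = 3.
The value of a disjunctive sum is the nim-sum of the parts.
Combined value = 1 XOR 9 XOR 3 = 11.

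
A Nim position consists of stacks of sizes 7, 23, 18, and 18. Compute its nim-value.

Compute the nim-sum pairwise:
7 ^ 23 = 16
16 ^ 18 = 2
2 ^ 18 = 16

16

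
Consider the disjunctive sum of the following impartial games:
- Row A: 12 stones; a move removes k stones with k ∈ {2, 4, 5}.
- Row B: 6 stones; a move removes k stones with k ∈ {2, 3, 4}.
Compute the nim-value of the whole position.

2

Build the Grundy sequence for row A with g(k) = mex{g(k−s) : s ∈ {2, 4, 5}, s ≤ k}:
k:     0  1  2  3  4  5  6  7  8  9 10 11 12
g(k):  0  0  1  1  2  2  3  0  0  1  1  2  2
So g(12) = 2.
Grundy values for row B (subtraction set {2, 3, 4}):
g(0) = mex{} = 0
g(1) = mex{} = 0
g(2) = mex{0} = 1
g(3) = mex{0} = 1
g(4) = mex{0,1} = 2
g(5) = mex{0,1} = 2
g(6) = mex{1,2} = 0
So g(6) = 0.
By the Sprague-Grundy theorem, the Grundy value of a sum of independent games is the XOR of the component values.
Combined value = 2 XOR 0 = 2.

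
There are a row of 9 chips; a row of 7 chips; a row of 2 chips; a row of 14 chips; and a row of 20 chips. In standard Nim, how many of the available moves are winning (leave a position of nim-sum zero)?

1

Nim-sum: 9 ^ 7 ^ 2 ^ 14 ^ 20 = 22.
The overall nim-sum is X = 22. A row of size p has a winning move iff p XOR X < p (reduce it to p XOR X).
  9: 9 XOR 22 = 31 ≥ 9 — no move.
  7: 7 XOR 22 = 17 ≥ 7 — no move.
  2: 2 XOR 22 = 20 ≥ 2 — no move.
  14: 14 XOR 22 = 24 ≥ 14 — no move.
  20: 20 XOR 22 = 2 < 20 — winning move (to 2).
That gives 1 winning move.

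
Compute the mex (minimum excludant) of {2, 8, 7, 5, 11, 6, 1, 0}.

The values 0, 1, 2 are all present; 3 is the first non-negative integer missing from the set.

3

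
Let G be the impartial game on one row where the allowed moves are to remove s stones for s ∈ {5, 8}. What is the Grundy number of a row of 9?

1

Grundy values for subtraction set {5, 8}:
g(0) = mex{} = 0
g(1) = mex{} = 0
g(2) = mex{} = 0
g(3) = mex{} = 0
g(4) = mex{} = 0
g(5) = mex{0} = 1
g(6) = mex{0} = 1
g(7) = mex{0} = 1
g(8) = mex{0} = 1
g(9) = mex{0} = 1
So g(9) = 1.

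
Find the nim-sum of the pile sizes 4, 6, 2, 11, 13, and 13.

11

Nim-sum: 4 ⊕ 6 ⊕ 2 ⊕ 11 ⊕ 13 ⊕ 13 = 11.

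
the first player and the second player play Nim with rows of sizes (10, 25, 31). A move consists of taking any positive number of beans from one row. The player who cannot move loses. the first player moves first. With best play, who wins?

Compute the nim-sum pairwise:
10 ^ 25 = 19
19 ^ 31 = 12
The nim-sum is 12 ≠ 0, so this is an N-position: the player to move can win; the first player has a winning move.

the first player wins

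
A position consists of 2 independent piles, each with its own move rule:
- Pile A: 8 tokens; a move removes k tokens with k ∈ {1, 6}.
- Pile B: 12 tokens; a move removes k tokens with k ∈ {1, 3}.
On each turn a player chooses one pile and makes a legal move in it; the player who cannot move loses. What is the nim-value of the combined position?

1

Build the Grundy sequence for pile A with g(k) = mex{g(k−s) : s ∈ {1, 6}, s ≤ k}:
k:     0  1  2  3  4  5  6  7  8
g(k):  0  1  0  1  0  1  2  0  1
So g(8) = 1.
For pile B, compute g(0), g(1), … with moves {1, 3}:
g(0) = mex{} = 0
g(1) = mex{0} = 1
g(2) = mex{1} = 0
g(3) = mex{0} = 1
g(4) = mex{1} = 0
g(5) = mex{0} = 1
g(6) = mex{1} = 0
g(7) = mex{0} = 1
g(8) = mex{1} = 0
g(9) = mex{0} = 1
g(10) = mex{1} = 0
g(11) = mex{0} = 1
g(12) = mex{1} = 0
So g(12) = 0.
By the Sprague-Grundy theorem, the Grundy value of a sum of independent games is the XOR of the component values.
Combined value = 1 ⊕ 0 = 1.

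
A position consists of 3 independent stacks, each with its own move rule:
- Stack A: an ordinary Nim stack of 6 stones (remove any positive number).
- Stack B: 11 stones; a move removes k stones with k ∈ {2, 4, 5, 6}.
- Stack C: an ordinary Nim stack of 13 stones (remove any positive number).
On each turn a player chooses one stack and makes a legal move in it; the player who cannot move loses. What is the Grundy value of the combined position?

Stack A is a plain Nim stack of size 6, so its Grundy value is 6.
Grundy values for stack B (subtraction set {2, 4, 5, 6}):
k:     0  1  2  3  4  5  6  7  8  9 10 11
g(k):  0  0  1  1  2  2  3  3  0  0  1  1
So g(11) = 1.
Stack C is a plain Nim stack of size 13, so its Grundy value is 13.
By the Sprague-Grundy theorem, the Grundy value of a sum of independent games is the XOR of the component values.
Combined value = 6 XOR 1 XOR 13 = 10.

10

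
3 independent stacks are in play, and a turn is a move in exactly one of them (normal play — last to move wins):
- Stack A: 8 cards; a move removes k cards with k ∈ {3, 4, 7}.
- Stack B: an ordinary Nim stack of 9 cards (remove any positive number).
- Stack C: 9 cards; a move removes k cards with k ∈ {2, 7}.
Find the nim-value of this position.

11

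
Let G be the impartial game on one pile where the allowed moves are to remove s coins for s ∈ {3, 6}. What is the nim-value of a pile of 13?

1

Grundy values for subtraction set {3, 6}:
g(0) = mex{} = 0
g(1) = mex{} = 0
g(2) = mex{} = 0
g(3) = mex{0} = 1
g(4) = mex{0} = 1
g(5) = mex{0} = 1
g(6) = mex{0,1} = 2
g(7) = mex{0,1} = 2
g(8) = mex{0,1} = 2
g(9) = mex{1,2} = 0
g(10) = mex{1,2} = 0
g(11) = mex{1,2} = 0
g(12) = mex{0,2} = 1
g(13) = mex{0,2} = 1
So g(13) = 1.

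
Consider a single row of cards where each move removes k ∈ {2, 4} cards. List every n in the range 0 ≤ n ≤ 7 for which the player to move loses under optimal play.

0, 1, 6, 7

Compute g(0), g(1), … for moves {2, 4}:
g(0) = mex{} = 0
g(1) = mex{} = 0
g(2) = mex{0} = 1
g(3) = mex{0} = 1
g(4) = mex{0,1} = 2
g(5) = mex{0,1} = 2
g(6) = mex{1,2} = 0
g(7) = mex{1,2} = 0
The P-positions (g = 0) in 0..7 are 0, 1, 6, 7.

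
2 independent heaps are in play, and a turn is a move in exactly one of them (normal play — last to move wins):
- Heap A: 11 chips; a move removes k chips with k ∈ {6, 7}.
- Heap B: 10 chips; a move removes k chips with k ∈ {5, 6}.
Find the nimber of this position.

Grundy values for heap A (subtraction set {6, 7}):
k:     0  1  2  3  4  5  6  7  8  9 10 11
g(k):  0  0  0  0  0  0  1  1  1  1  1  1
So g(11) = 1.
Build the Grundy sequence for heap B with g(k) = mex{g(k−s) : s ∈ {5, 6}, s ≤ k}:
g(0) = mex{} = 0
g(1) = mex{} = 0
g(2) = mex{} = 0
g(3) = mex{} = 0
g(4) = mex{} = 0
g(5) = mex{0} = 1
g(6) = mex{0} = 1
g(7) = mex{0} = 1
g(8) = mex{0} = 1
g(9) = mex{0} = 1
g(10) = mex{0,1} = 2
So g(10) = 2.
By the Sprague-Grundy theorem, the Grundy value of a sum of independent games is the XOR of the component values.
Combined value = 1 ⊕ 2 = 3.

3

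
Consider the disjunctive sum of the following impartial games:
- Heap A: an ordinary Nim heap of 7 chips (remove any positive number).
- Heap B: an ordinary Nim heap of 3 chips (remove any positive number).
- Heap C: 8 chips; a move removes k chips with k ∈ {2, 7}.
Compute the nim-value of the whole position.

Heap A is a plain Nim heap of size 7, so its Grundy value is 7.
Heap B is a plain Nim heap of size 3, so its Grundy value is 3.
Grundy values for heap C (subtraction set {2, 7}):
k:     0  1  2  3  4  5  6  7  8
g(k):  0  0  1  1  0  0  1  1  2
So g(8) = 2.
The value of a disjunctive sum is the nim-sum of the parts.
Combined value = 7 ⊕ 3 ⊕ 2 = 6.

6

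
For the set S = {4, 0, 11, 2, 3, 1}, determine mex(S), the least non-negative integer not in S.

The values 0, 1, 2, 3, 4 are all present; 5 is the first non-negative integer missing from the set.

5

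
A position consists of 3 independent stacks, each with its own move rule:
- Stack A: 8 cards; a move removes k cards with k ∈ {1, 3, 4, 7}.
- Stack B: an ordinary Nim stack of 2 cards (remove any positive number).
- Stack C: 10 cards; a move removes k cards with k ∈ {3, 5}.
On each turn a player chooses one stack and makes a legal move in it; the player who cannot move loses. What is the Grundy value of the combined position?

For stack A, compute g(0), g(1), … with moves {1, 3, 4, 7}:
k:     0  1  2  3  4  5  6  7  8
g(k):  0  1  0  1  2  3  2  3  0
So g(8) = 0.
Stack B is a plain Nim stack of size 2, so its Grundy value is 2.
Build the Grundy sequence for stack C with g(k) = mex{g(k−s) : s ∈ {3, 5}, s ≤ k}:
g(0) = mex{} = 0
g(1) = mex{} = 0
g(2) = mex{} = 0
g(3) = mex{0} = 1
g(4) = mex{0} = 1
g(5) = mex{0} = 1
g(6) = mex{0,1} = 2
g(7) = mex{0,1} = 2
g(8) = mex{1} = 0
g(9) = mex{1,2} = 0
g(10) = mex{1,2} = 0
So g(10) = 0.
The value of a disjunctive sum is the nim-sum of the parts.
Combined value = 0 ⊕ 2 ⊕ 0 = 2.

2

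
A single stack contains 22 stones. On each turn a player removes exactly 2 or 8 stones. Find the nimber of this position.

1

Compute g(0), g(1), … for moves {2, 8}:
k:     0  1  2  3  4  5  6  7  8  9 10 11 12 13 14 15 16 17 18 19 20 21 22
g(k):  0  0  1  1  0  0  1  1  2  2  0  0  1  1  0  0  1  1  2  2  0  0  1
So g(22) = 1.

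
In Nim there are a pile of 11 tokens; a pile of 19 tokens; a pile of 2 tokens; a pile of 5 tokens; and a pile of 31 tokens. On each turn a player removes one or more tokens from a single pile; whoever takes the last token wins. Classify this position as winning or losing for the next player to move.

Losing position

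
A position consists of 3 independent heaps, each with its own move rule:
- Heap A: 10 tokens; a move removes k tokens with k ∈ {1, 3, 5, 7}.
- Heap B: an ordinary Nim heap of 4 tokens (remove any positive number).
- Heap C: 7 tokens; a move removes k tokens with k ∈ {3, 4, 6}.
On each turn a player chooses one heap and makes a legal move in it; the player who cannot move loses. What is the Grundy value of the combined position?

6

Build the Grundy sequence for heap A with g(k) = mex{g(k−s) : s ∈ {1, 3, 5, 7}, s ≤ k}:
g(0) = mex{} = 0
g(1) = mex{0} = 1
g(2) = mex{1} = 0
g(3) = mex{0} = 1
g(4) = mex{1} = 0
g(5) = mex{0} = 1
g(6) = mex{1} = 0
g(7) = mex{0} = 1
g(8) = mex{1} = 0
g(9) = mex{0} = 1
g(10) = mex{1} = 0
So g(10) = 0.
Heap B is a plain Nim heap of size 4, so its Grundy value is 4.
Build the Grundy sequence for heap C with g(k) = mex{g(k−s) : s ∈ {3, 4, 6}, s ≤ k}:
k:     0  1  2  3  4  5  6  7
g(k):  0  0  0  1  1  1  2  2
So g(7) = 2.
The value of a disjunctive sum is the nim-sum of the parts.
Combined value = 0 XOR 4 XOR 2 = 6.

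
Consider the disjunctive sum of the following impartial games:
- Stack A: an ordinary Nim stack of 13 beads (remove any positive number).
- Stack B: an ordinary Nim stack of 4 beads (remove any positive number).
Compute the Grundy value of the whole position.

Stack A is a plain Nim stack of size 13, so its Grundy value is 13.
Stack B is a plain Nim stack of size 4, so its Grundy value is 4.
The value of a disjunctive sum is the nim-sum of the parts.
Combined value = 13 XOR 4 = 9.

9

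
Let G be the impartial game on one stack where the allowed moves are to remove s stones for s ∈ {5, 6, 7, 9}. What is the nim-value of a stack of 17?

Build the Grundy sequence with g(k) = mex{g(k−s) : s ∈ {5, 6, 7, 9}, s ≤ k}:
k:     0  1  2  3  4  5  6  7  8  9 10 11 12 13 14 15 16 17
g(k):  0  0  0  0  0  1  1  1  1  1  2  2  2  2  0  0  0  0
So g(17) = 0.

0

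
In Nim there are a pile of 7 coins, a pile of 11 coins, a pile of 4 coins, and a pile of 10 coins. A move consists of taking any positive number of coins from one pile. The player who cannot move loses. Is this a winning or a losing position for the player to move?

Nim-sum: 7 ⊕ 11 ⊕ 4 ⊕ 10 = 2.
The nim-sum is 2 ≠ 0, so this is an N-position: the player to move can win.

Winning position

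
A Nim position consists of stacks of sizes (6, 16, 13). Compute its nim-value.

Compute the nim-sum pairwise:
6 XOR 16 = 22
22 XOR 13 = 27

27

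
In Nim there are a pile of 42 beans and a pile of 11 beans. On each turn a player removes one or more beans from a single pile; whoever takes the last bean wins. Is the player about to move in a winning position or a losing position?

Write each in binary and XOR column by column:
  101010  (42)
  001011  (11)
  ------
  100001  (33)
The nim-sum is 33 ≠ 0, so this is an N-position: the player to move can win.

Winning position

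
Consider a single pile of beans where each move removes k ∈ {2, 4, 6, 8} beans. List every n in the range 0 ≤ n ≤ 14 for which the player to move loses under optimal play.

0, 1, 10, 11

Grundy values for subtraction set {2, 4, 6, 8}:
g(0) = mex{} = 0
g(1) = mex{} = 0
g(2) = mex{0} = 1
g(3) = mex{0} = 1
g(4) = mex{0,1} = 2
g(5) = mex{0,1} = 2
g(6) = mex{0,1,2} = 3
g(7) = mex{0,1,2} = 3
g(8) = mex{0,1,2,3} = 4
g(9) = mex{0,1,2,3} = 4
g(10) = mex{1,2,3,4} = 0
g(11) = mex{1,2,3,4} = 0
g(12) = mex{0,2,3,4} = 1
g(13) = mex{0,2,3,4} = 1
g(14) = mex{0,1,3,4} = 2
The P-positions (g = 0) in 0..14 are 0, 1, 10, 11.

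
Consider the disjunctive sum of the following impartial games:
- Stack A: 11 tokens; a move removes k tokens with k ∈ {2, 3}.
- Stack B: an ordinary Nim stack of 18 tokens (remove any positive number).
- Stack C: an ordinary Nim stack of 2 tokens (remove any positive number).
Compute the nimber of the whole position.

16

Build the Grundy sequence for stack A with g(k) = mex{g(k−s) : s ∈ {2, 3}, s ≤ k}:
k:     0  1  2  3  4  5  6  7  8  9 10 11
g(k):  0  0  1  1  2  0  0  1  1  2  0  0
So g(11) = 0.
Stack B is a plain Nim stack of size 18, so its Grundy value is 18.
Stack C is a plain Nim stack of size 2, so its Grundy value is 2.
By the Sprague-Grundy theorem, the Grundy value of a sum of independent games is the XOR of the component values.
Combined value = 0 XOR 18 XOR 2 = 16.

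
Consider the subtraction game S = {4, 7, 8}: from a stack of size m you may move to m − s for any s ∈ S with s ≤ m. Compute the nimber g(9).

2

Compute g(0), g(1), … for moves {4, 7, 8}:
g(0) = mex{} = 0
g(1) = mex{} = 0
g(2) = mex{} = 0
g(3) = mex{} = 0
g(4) = mex{0} = 1
g(5) = mex{0} = 1
g(6) = mex{0} = 1
g(7) = mex{0} = 1
g(8) = mex{0,1} = 2
g(9) = mex{0,1} = 2
So g(9) = 2.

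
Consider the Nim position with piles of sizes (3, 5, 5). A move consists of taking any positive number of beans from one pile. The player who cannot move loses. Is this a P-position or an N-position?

Nim-sum: 3 ^ 5 ^ 5 = 3.
The nim-sum is 3 ≠ 0, so this is an N-position: the player to move can win.

N-position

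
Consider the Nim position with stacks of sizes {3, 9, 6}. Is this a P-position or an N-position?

Nim-sum: 3 ⊕ 9 ⊕ 6 = 12.
The nim-sum is 12 ≠ 0, so this is an N-position: the player to move can win.

N-position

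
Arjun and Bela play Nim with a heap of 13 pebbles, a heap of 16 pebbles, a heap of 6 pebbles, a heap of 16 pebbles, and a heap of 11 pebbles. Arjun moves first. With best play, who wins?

Bitwise XOR of the heap sizes:
  01101  (13)
  10000  (16)
  00110  (6)
  10000  (16)
  01011  (11)
  -----
  00000  (0)
The nim-sum is 0, so this is a P-position: the player to move is in a losing position under optimal play; Arjun is about to move from it and so loses — Bela wins.

Bela wins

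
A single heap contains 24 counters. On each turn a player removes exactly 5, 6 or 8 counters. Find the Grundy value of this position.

2

Compute g(0), g(1), … for moves {5, 6, 8}:
k:     0  1  2  3  4  5  6  7  8  9 10 11 12 13 14 15 16 17 18 19 20 21 22 23 24
g(k):  0  0  0  0  0  1  1  1  1  1  2  2  2  0  0  0  0  0  1  1  1  1  1  2  2
So g(24) = 2.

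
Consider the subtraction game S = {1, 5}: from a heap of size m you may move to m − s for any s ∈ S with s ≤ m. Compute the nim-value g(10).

0

Grundy values for subtraction set {1, 5}:
k:     0  1  2  3  4  5  6  7  8  9 10
g(k):  0  1  0  1  0  1  0  1  0  1  0
So g(10) = 0.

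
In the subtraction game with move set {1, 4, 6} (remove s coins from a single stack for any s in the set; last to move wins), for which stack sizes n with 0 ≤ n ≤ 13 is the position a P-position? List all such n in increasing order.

0, 2, 5, 7, 10, 12

Grundy values for subtraction set {1, 4, 6}:
g(0) = mex{} = 0
g(1) = mex{0} = 1
g(2) = mex{1} = 0
g(3) = mex{0} = 1
g(4) = mex{0,1} = 2
g(5) = mex{1,2} = 0
g(6) = mex{0} = 1
g(7) = mex{1} = 0
g(8) = mex{0,2} = 1
g(9) = mex{0,1} = 2
g(10) = mex{1,2} = 0
g(11) = mex{0} = 1
g(12) = mex{1} = 0
g(13) = mex{0,2} = 1
The P-positions (g = 0) in 0..13 are 0, 2, 5, 7, 10, 12.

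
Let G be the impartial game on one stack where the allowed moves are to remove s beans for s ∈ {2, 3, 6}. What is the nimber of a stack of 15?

Build the Grundy sequence with g(k) = mex{g(k−s) : s ∈ {2, 3, 6}, s ≤ k}:
k:     0  1  2  3  4  5  6  7  8  9 10 11 12 13 14 15
g(k):  0  0  1  1  2  0  3  1  2  0  0  1  1  2  0  3
So g(15) = 3.

3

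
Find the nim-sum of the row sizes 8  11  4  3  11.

15

Write each in binary and XOR column by column:
  1000  (8)
  1011  (11)
  0100  (4)
  0011  (3)
  1011  (11)
  ----
  1111  (15)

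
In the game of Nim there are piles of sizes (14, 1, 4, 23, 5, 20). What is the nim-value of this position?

Nim-sum: 14 ^ 1 ^ 4 ^ 23 ^ 5 ^ 20 = 13.

13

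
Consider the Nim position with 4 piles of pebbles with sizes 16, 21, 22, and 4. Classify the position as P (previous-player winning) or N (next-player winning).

N-position

Compute the nim-sum pairwise:
16 ⊕ 21 = 5
5 ⊕ 22 = 19
19 ⊕ 4 = 23
The nim-sum is 23 ≠ 0, so this is an N-position: the player to move can win.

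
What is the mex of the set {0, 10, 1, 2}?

3

The values 0, 1, 2 are all present; 3 is the first non-negative integer missing from the set.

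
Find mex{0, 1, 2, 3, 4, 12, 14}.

5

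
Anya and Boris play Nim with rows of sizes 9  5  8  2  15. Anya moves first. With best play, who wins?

Anya wins

In binary:
  1001  (9)
  0101  (5)
  1000  (8)
  0010  (2)
  1111  (15)
  ----
  1001  (9)
The nim-sum is 9 ≠ 0, so this is an N-position: the player to move can win; Anya has a winning move.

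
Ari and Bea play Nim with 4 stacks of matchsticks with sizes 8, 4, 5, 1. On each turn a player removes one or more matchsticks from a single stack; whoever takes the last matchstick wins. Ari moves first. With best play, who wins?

Ari wins

Compute the nim-sum pairwise:
8 XOR 4 = 12
12 XOR 5 = 9
9 XOR 1 = 8
The nim-sum is 8 ≠ 0, so this is an N-position: the player to move can win; Ari has a winning move.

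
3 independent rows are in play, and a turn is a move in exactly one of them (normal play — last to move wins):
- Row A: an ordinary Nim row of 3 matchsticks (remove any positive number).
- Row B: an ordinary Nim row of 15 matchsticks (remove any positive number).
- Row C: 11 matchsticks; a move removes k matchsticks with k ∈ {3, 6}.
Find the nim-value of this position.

Row A is a plain Nim row of size 3, so its Grundy value is 3.
Row B is a plain Nim row of size 15, so its Grundy value is 15.
For row C, compute g(0), g(1), … with moves {3, 6}:
k:     0  1  2  3  4  5  6  7  8  9 10 11
g(k):  0  0  0  1  1  1  2  2  2  0  0  0
So g(11) = 0.
By the Sprague-Grundy theorem, the Grundy value of a sum of independent games is the XOR of the component values.
Combined value = 3 XOR 15 XOR 0 = 12.

12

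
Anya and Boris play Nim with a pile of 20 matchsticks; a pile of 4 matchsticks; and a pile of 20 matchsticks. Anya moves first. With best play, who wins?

Anya wins

Nim-sum: 20 ⊕ 4 ⊕ 20 = 4.
The nim-sum is 4 ≠ 0, so this is an N-position: the player to move can win; Anya has a winning move.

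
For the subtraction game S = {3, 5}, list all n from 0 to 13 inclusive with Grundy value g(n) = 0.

Grundy values for subtraction set {3, 5}:
k:     0  1  2  3  4  5  6  7  8  9 10 11 12 13
g(k):  0  0  0  1  1  1  2  2  0  0  0  1  1  1
The P-positions (g = 0) in 0..13 are 0, 1, 2, 8, 9, 10.

0, 1, 2, 8, 9, 10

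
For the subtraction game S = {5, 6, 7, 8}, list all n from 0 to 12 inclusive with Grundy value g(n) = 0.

0, 1, 2, 3, 4

Grundy values for subtraction set {5, 6, 7, 8}:
g(0) = mex{} = 0
g(1) = mex{} = 0
g(2) = mex{} = 0
g(3) = mex{} = 0
g(4) = mex{} = 0
g(5) = mex{0} = 1
g(6) = mex{0} = 1
g(7) = mex{0} = 1
g(8) = mex{0} = 1
g(9) = mex{0} = 1
g(10) = mex{0,1} = 2
g(11) = mex{0,1} = 2
g(12) = mex{0,1} = 2
The P-positions (g = 0) in 0..12 are 0, 1, 2, 3, 4.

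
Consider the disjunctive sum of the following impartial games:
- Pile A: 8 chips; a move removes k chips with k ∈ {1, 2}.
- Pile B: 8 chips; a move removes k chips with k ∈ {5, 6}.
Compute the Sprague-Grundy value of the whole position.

Build the Grundy sequence for pile A with g(k) = mex{g(k−s) : s ∈ {1, 2}, s ≤ k}:
k:     0  1  2  3  4  5  6  7  8
g(k):  0  1  2  0  1  2  0  1  2
So g(8) = 2.
For pile B, compute g(0), g(1), … with moves {5, 6}:
k:     0  1  2  3  4  5  6  7  8
g(k):  0  0  0  0  0  1  1  1  1
So g(8) = 1.
By the Sprague-Grundy theorem, the Grundy value of a sum of independent games is the XOR of the component values.
Combined value = 2 XOR 1 = 3.

3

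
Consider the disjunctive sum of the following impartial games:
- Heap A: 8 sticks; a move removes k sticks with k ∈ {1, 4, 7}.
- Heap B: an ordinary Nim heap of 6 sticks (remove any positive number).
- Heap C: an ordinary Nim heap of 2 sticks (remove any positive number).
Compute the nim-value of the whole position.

Grundy values for heap A (subtraction set {1, 4, 7}):
g(0) = mex{} = 0
g(1) = mex{0} = 1
g(2) = mex{1} = 0
g(3) = mex{0} = 1
g(4) = mex{0,1} = 2
g(5) = mex{1,2} = 0
g(6) = mex{0} = 1
g(7) = mex{0,1} = 2
g(8) = mex{1,2} = 0
So g(8) = 0.
Heap B is a plain Nim heap of size 6, so its Grundy value is 6.
Heap C is a plain Nim heap of size 2, so its Grundy value is 2.
The value of a disjunctive sum is the nim-sum of the parts.
Combined value = 0 ⊕ 6 ⊕ 2 = 4.

4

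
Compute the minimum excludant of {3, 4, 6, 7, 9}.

0

0 is not in the set, so the mex is 0.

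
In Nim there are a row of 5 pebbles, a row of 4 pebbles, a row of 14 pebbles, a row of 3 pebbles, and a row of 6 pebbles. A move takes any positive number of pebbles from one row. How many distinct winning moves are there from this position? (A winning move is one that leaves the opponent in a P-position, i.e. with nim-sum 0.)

1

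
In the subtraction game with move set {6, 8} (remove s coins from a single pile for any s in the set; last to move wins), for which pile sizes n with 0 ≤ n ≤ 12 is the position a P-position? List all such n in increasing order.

0, 1, 2, 3, 4, 5

Build the Grundy sequence with g(k) = mex{g(k−s) : s ∈ {6, 8}, s ≤ k}:
k:     0  1  2  3  4  5  6  7  8  9 10 11 12
g(k):  0  0  0  0  0  0  1  1  1  1  1  1  2
The P-positions (g = 0) in 0..12 are 0, 1, 2, 3, 4, 5.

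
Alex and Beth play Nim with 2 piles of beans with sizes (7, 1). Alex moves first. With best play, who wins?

Compute the nim-sum pairwise:
7 XOR 1 = 6
The nim-sum is 6 ≠ 0, so this is an N-position: the player to move can win; Alex has a winning move.

Alex wins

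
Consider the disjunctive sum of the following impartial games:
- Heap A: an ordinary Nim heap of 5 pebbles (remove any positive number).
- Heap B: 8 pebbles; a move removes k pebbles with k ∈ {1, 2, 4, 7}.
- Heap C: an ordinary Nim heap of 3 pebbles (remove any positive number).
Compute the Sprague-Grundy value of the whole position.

Heap A is a plain Nim heap of size 5, so its Grundy value is 5.
Grundy values for heap B (subtraction set {1, 2, 4, 7}):
g(0) = mex{} = 0
g(1) = mex{0} = 1
g(2) = mex{0,1} = 2
g(3) = mex{1,2} = 0
g(4) = mex{0,2} = 1
g(5) = mex{0,1} = 2
g(6) = mex{1,2} = 0
g(7) = mex{0,2} = 1
g(8) = mex{0,1} = 2
So g(8) = 2.
Heap C is a plain Nim heap of size 3, so its Grundy value is 3.
By the Sprague-Grundy theorem, the Grundy value of a sum of independent games is the XOR of the component values.
Combined value = 5 ⊕ 2 ⊕ 3 = 4.

4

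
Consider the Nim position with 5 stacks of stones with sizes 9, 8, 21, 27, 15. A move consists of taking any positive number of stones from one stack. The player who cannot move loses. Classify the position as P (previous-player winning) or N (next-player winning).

P-position

In binary:
  01001  (9)
  01000  (8)
  10101  (21)
  11011  (27)
  01111  (15)
  -----
  00000  (0)
The nim-sum is 0, so this is a P-position: the player to move is in a losing position under optimal play.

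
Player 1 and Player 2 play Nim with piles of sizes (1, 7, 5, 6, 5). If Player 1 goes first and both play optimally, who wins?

Player 2 wins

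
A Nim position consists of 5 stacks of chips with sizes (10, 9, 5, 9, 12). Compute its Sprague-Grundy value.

Bitwise XOR of the heap sizes:
  1010  (10)
  1001  (9)
  0101  (5)
  1001  (9)
  1100  (12)
  ----
  0011  (3)

3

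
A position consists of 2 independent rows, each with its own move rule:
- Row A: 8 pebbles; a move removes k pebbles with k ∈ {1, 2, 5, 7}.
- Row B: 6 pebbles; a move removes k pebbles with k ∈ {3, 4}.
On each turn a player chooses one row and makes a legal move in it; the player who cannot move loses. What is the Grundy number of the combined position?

Build the Grundy sequence for row A with g(k) = mex{g(k−s) : s ∈ {1, 2, 5, 7}, s ≤ k}:
k:     0  1  2  3  4  5  6  7  8
g(k):  0  1  2  0  1  2  0  1  2
So g(8) = 2.
Build the Grundy sequence for row B with g(k) = mex{g(k−s) : s ∈ {3, 4}, s ≤ k}:
k:     0  1  2  3  4  5  6
g(k):  0  0  0  1  1  1  2
So g(6) = 2.
The value of a disjunctive sum is the nim-sum of the parts.
Combined value = 2 ⊕ 2 = 0.

0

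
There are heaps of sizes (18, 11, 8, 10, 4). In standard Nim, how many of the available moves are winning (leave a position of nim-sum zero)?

1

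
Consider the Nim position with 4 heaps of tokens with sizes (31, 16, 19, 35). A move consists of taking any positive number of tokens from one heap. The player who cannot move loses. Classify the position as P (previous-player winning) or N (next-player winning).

N-position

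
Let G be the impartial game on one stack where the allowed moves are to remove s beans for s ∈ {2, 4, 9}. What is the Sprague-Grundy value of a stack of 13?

0

Grundy values for subtraction set {2, 4, 9}:
k:     0  1  2  3  4  5  6  7  8  9 10 11 12 13
g(k):  0  0  1  1  2  2  0  0  1  1  2  2  0  0
So g(13) = 0.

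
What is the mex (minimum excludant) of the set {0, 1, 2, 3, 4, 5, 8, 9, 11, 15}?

The values 0, 1, 2, 3, 4, 5 are all present; 6 is the first non-negative integer missing from the set.

6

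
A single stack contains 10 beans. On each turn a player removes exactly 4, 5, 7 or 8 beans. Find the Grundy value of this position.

2

Build the Grundy sequence with g(k) = mex{g(k−s) : s ∈ {4, 5, 7, 8}, s ≤ k}:
g(0) = mex{} = 0
g(1) = mex{} = 0
g(2) = mex{} = 0
g(3) = mex{} = 0
g(4) = mex{0} = 1
g(5) = mex{0} = 1
g(6) = mex{0} = 1
g(7) = mex{0} = 1
g(8) = mex{0,1} = 2
g(9) = mex{0,1} = 2
g(10) = mex{0,1} = 2
So g(10) = 2.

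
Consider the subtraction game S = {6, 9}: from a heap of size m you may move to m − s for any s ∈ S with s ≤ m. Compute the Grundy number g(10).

1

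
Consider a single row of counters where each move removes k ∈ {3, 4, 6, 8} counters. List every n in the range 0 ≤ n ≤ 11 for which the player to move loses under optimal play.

0, 1, 2, 11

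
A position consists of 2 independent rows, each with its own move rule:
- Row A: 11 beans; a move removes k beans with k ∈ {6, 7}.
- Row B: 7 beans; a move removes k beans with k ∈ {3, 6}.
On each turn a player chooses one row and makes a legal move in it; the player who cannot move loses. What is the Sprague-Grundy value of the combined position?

3

Build the Grundy sequence for row A with g(k) = mex{g(k−s) : s ∈ {6, 7}, s ≤ k}:
k:     0  1  2  3  4  5  6  7  8  9 10 11
g(k):  0  0  0  0  0  0  1  1  1  1  1  1
So g(11) = 1.
For row B, compute g(0), g(1), … with moves {3, 6}:
g(0) = mex{} = 0
g(1) = mex{} = 0
g(2) = mex{} = 0
g(3) = mex{0} = 1
g(4) = mex{0} = 1
g(5) = mex{0} = 1
g(6) = mex{0,1} = 2
g(7) = mex{0,1} = 2
So g(7) = 2.
By the Sprague-Grundy theorem, the Grundy value of a sum of independent games is the XOR of the component values.
Combined value = 1 XOR 2 = 3.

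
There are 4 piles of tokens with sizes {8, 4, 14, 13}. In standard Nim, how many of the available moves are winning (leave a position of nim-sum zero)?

3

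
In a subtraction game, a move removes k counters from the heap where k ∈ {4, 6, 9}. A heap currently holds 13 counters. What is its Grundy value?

Compute g(0), g(1), … for moves {4, 6, 9}:
g(0) = mex{} = 0
g(1) = mex{} = 0
g(2) = mex{} = 0
g(3) = mex{} = 0
g(4) = mex{0} = 1
g(5) = mex{0} = 1
g(6) = mex{0} = 1
g(7) = mex{0} = 1
g(8) = mex{0,1} = 2
g(9) = mex{0,1} = 2
g(10) = mex{0,1} = 2
g(11) = mex{0,1} = 2
g(12) = mex{0,1,2} = 3
g(13) = mex{1,2} = 0
So g(13) = 0.

0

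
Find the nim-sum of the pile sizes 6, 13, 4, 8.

7

Nim-sum: 6 XOR 13 XOR 4 XOR 8 = 7.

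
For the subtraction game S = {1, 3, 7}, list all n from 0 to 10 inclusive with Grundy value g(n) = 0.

0, 2, 4, 6, 8, 10

Compute g(0), g(1), … for moves {1, 3, 7}:
k:     0  1  2  3  4  5  6  7  8  9 10
g(k):  0  1  0  1  0  1  0  1  0  1  0
The P-positions (g = 0) in 0..10 are 0, 2, 4, 6, 8, 10.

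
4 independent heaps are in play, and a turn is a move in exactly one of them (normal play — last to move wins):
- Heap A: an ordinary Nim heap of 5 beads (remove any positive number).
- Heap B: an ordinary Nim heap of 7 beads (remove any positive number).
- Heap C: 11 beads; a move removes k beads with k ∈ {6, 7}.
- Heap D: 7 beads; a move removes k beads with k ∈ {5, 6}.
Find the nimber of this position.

Heap A is a plain Nim heap of size 5, so its Grundy value is 5.
Heap B is a plain Nim heap of size 7, so its Grundy value is 7.
Build the Grundy sequence for heap C with g(k) = mex{g(k−s) : s ∈ {6, 7}, s ≤ k}:
k:     0  1  2  3  4  5  6  7  8  9 10 11
g(k):  0  0  0  0  0  0  1  1  1  1  1  1
So g(11) = 1.
Build the Grundy sequence for heap D with g(k) = mex{g(k−s) : s ∈ {5, 6}, s ≤ k}:
k:     0  1  2  3  4  5  6  7
g(k):  0  0  0  0  0  1  1  1
So g(7) = 1.
By the Sprague-Grundy theorem, the Grundy value of a sum of independent games is the XOR of the component values.
Combined value = 5 ⊕ 7 ⊕ 1 ⊕ 1 = 2.

2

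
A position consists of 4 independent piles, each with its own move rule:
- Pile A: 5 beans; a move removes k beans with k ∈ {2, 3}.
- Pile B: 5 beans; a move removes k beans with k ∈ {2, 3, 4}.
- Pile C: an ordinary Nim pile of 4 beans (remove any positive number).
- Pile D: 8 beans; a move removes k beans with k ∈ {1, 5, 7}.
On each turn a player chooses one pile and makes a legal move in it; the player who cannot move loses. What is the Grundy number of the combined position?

6

Grundy values for pile A (subtraction set {2, 3}):
g(0) = mex{} = 0
g(1) = mex{} = 0
g(2) = mex{0} = 1
g(3) = mex{0} = 1
g(4) = mex{0,1} = 2
g(5) = mex{1} = 0
So g(5) = 0.
Build the Grundy sequence for pile B with g(k) = mex{g(k−s) : s ∈ {2, 3, 4}, s ≤ k}:
g(0) = mex{} = 0
g(1) = mex{} = 0
g(2) = mex{0} = 1
g(3) = mex{0} = 1
g(4) = mex{0,1} = 2
g(5) = mex{0,1} = 2
So g(5) = 2.
Pile C is a plain Nim pile of size 4, so its Grundy value is 4.
Grundy values for pile D (subtraction set {1, 5, 7}):
k:     0  1  2  3  4  5  6  7  8
g(k):  0  1  0  1  0  1  0  1  0
So g(8) = 0.
The value of a disjunctive sum is the nim-sum of the parts.
Combined value = 0 ⊕ 2 ⊕ 4 ⊕ 0 = 6.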